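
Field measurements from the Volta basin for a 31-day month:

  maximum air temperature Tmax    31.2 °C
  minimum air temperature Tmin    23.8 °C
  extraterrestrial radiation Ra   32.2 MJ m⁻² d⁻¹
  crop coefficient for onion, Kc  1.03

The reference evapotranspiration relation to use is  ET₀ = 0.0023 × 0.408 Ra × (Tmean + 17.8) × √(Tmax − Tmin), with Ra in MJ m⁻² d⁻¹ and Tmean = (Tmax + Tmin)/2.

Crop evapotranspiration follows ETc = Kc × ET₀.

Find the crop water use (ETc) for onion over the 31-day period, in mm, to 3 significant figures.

119 mm

Tmean = (31.2 + 23.8)/2 = 27.50 °C
0.408 Ra = 0.408 × 32.2 = 13.1376 mm/d equivalent
ET₀ = 0.0023 × 13.1376 × (27.50 + 17.8) × √7.4 = 0.0023 × 13.1376 × 45.30 × 2.7203 = 3.7236 mm/d
ETc = Kc × ET₀ = 1.03 × 3.7236 = 3.8353 mm/d
Over 31 days: 3.8353 × 31 = 118.894 mm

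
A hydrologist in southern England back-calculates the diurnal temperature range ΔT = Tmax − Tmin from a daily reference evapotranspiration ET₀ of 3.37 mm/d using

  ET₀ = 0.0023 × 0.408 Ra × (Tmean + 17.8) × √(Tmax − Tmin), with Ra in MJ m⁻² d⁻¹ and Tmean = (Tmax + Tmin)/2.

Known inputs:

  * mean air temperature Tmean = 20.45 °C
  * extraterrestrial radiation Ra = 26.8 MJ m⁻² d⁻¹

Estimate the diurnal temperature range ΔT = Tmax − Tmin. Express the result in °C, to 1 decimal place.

12.3 °C

√ΔT = ET₀ / [0.0023 × 0.408 × Ra × (Tmean+17.8)] = 3.37 / (0.0023 × 10.9344 × 38.25) = 3.5033
ΔT = 3.5033² = 12.273 °C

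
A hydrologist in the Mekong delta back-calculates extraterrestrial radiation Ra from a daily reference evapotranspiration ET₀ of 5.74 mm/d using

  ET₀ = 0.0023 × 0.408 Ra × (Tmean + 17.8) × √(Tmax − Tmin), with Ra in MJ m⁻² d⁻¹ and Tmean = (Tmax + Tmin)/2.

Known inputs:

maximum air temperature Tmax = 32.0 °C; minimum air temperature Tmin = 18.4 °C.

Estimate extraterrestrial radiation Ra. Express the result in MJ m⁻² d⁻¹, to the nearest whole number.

Tmean = (32.0+18.4)/2 = 25.20 °C; ΔT = 13.6
Ra = ET₀ / [0.0023 × 0.408 × (Tmean+17.8) × √ΔT]
   = 5.74 / (0.0023 × 0.408 × 43.00 × 3.6878) = 38.573 MJ m⁻² d⁻¹

39 MJ m⁻² d⁻¹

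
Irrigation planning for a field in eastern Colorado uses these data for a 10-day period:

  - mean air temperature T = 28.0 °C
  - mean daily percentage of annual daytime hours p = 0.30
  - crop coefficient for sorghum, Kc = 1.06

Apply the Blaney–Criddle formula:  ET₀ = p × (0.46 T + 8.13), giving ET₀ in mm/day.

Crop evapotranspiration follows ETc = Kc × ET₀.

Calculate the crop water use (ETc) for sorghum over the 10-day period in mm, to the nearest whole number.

ET₀ = 0.30 × (0.46 × 28.0 + 8.13) = 0.30 × 21.010 = 6.3030 mm/d
ETc = Kc × ET₀ = 1.06 × 6.3030 = 6.6812 mm/d
Over 10 days: 6.6812 × 10 = 66.812 mm

67 mm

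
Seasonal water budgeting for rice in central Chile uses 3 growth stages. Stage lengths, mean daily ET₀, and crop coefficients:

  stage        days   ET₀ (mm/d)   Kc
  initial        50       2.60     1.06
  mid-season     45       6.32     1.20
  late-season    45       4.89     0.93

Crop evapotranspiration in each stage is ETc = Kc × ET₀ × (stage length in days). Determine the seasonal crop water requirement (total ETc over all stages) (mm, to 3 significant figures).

684 mm

initial: 1.06 × 2.60 × 50 = 137.80 mm
mid-season: 1.20 × 6.32 × 45 = 341.28 mm
late-season: 0.93 × 4.89 × 45 = 204.65 mm
Seasonal total = 683.73 mm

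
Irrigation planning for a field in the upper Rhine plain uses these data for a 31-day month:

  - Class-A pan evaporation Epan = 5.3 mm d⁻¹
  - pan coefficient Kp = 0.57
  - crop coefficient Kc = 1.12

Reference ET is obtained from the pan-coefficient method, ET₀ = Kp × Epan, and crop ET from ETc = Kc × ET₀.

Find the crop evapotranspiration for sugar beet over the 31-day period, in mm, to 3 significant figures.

ET₀ = 0.57 × 5.3 = 3.0210 mm/d
ETc = Kc × ET₀ = 1.12 × 3.0210 = 3.3835 mm/d
Over 31 days: 3.3835 × 31 = 104.889 mm

105 mm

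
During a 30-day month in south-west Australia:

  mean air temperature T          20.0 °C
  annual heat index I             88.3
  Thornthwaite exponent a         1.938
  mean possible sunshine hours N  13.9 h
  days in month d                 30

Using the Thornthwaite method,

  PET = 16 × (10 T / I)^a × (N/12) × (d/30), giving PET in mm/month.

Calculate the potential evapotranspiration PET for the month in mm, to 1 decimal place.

90.4 mm

10T/I = 10 × 20.0 / 88.3 = 2.2650
(10T/I)^a = 2.2650^1.938 = 4.8767
Uncorrected PET = 16 × 4.8767 = 78.027 mm
Correction = (N/12)(d/30) = (13.9/12)(30/30) = 1.1583
PET = 78.027 × 1.1583 = 90.379 mm/month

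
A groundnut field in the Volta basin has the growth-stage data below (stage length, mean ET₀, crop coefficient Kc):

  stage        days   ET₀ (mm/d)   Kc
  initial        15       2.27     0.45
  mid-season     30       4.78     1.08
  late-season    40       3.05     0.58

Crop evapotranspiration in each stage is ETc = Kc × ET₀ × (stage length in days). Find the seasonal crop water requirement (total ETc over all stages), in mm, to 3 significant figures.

241 mm

initial: 0.45 × 2.27 × 15 = 15.32 mm
mid-season: 1.08 × 4.78 × 30 = 154.87 mm
late-season: 0.58 × 3.05 × 40 = 70.76 mm
Seasonal total = 240.95 mm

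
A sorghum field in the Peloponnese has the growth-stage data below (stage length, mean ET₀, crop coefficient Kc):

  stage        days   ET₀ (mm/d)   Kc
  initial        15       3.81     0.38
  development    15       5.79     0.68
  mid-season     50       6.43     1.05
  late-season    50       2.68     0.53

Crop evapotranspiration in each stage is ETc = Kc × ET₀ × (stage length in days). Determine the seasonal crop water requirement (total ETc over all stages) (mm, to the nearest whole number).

489 mm

initial: 0.38 × 3.81 × 15 = 21.72 mm
development: 0.68 × 5.79 × 15 = 59.06 mm
mid-season: 1.05 × 6.43 × 50 = 337.58 mm
late-season: 0.53 × 2.68 × 50 = 71.02 mm
Seasonal total = 489.38 mm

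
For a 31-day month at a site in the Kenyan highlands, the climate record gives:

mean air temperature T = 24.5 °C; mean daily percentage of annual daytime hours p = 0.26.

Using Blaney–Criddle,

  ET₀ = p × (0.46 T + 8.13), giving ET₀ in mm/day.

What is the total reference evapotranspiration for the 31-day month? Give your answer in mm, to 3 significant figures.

ET₀ = 0.26 × (0.46 × 24.5 + 8.13) = 0.26 × 19.400 = 5.0440 mm/d
Monthly total = 5.0440 × 31 = 156.364 mm

156 mm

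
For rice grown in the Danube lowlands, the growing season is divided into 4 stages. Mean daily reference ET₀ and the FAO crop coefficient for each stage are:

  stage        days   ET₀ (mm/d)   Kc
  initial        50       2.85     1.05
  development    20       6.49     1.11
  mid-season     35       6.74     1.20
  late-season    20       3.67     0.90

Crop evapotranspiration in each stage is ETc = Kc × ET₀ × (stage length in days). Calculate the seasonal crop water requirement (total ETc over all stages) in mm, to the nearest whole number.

643 mm

initial: 1.05 × 2.85 × 50 = 149.63 mm
development: 1.11 × 6.49 × 20 = 144.08 mm
mid-season: 1.20 × 6.74 × 35 = 283.08 mm
late-season: 0.90 × 3.67 × 20 = 66.06 mm
Seasonal total = 642.85 mm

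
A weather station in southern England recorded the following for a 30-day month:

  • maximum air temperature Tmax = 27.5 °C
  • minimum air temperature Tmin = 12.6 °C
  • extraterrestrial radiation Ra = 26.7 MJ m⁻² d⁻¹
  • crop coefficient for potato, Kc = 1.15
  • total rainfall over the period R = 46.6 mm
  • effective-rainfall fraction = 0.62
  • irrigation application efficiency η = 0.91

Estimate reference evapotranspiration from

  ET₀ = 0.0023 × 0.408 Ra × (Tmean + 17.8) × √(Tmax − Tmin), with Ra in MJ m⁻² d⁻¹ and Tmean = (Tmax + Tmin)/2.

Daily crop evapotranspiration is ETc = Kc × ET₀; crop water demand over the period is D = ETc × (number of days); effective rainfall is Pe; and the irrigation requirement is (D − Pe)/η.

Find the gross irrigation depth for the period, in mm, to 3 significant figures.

107 mm

Tmean = (27.5 + 12.6)/2 = 20.05 °C
0.408 Ra = 0.408 × 26.7 = 10.8936 mm/d equivalent
ET₀ = 0.0023 × 10.8936 × (20.05 + 17.8) × √14.9 = 0.0023 × 10.8936 × 37.85 × 3.8601 = 3.6607 mm/d
ETc = Kc × ET₀ = 1.15 × 3.6607 = 4.2098 mm/d
Crop demand D = ETc × 30 d = 4.2098 × 30 = 126.294 mm
Pe = 0.62 × 46.6 = 28.892 mm
D − Pe = 126.294 − 28.892 = 97.402 mm
Gross irrigation = 97.402 / 0.91 = 107.035 mm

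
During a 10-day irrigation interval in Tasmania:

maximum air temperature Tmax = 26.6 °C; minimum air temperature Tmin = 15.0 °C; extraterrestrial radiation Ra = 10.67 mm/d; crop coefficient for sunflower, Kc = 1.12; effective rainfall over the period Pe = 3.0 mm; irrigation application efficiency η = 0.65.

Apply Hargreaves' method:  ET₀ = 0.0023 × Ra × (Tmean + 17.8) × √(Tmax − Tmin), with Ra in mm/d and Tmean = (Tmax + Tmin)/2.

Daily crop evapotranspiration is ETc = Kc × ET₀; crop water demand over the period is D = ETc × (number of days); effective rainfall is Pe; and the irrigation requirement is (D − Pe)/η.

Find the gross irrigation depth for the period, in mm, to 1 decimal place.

51.0 mm

Tmean = (26.6 + 15.0)/2 = 20.80 °C
ET₀ = 0.0023 × 10.67 × (20.80 + 17.8) × √11.6 = 0.0023 × 10.67 × 38.60 × 3.4059 = 3.2263 mm/d
ETc = Kc × ET₀ = 1.12 × 3.2263 = 3.6135 mm/d
Crop demand D = ETc × 10 d = 3.6135 × 10 = 36.135 mm
D − Pe = 36.135 − 3.0 = 33.135 mm
Gross irrigation = 33.135 / 0.65 = 50.977 mm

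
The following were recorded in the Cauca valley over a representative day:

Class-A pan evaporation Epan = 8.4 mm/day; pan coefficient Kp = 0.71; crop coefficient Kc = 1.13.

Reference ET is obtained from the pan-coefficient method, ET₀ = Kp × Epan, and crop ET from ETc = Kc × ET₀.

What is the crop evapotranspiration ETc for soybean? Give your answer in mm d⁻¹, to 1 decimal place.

ET₀ = 0.71 × 8.4 = 5.9640 mm/d
ETc = Kc × ET₀ = 1.13 × 5.9640 = 6.7393 mm/d

6.7 mm d⁻¹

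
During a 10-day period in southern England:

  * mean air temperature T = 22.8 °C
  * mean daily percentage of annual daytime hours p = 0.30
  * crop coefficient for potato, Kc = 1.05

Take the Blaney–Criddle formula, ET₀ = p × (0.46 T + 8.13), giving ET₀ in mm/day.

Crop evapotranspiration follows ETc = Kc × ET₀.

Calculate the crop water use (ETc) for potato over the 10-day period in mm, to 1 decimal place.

58.6 mm

ET₀ = 0.30 × (0.46 × 22.8 + 8.13) = 0.30 × 18.618 = 5.5854 mm/d
ETc = Kc × ET₀ = 1.05 × 5.5854 = 5.8647 mm/d
Over 10 days: 5.8647 × 10 = 58.647 mm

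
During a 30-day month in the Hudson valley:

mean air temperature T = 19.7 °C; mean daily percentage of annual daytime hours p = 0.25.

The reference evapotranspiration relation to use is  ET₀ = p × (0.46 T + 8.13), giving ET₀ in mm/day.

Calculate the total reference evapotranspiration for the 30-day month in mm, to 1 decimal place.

ET₀ = 0.25 × (0.46 × 19.7 + 8.13) = 0.25 × 17.192 = 4.2980 mm/d
Monthly total = 4.2980 × 30 = 128.940 mm

128.9 mm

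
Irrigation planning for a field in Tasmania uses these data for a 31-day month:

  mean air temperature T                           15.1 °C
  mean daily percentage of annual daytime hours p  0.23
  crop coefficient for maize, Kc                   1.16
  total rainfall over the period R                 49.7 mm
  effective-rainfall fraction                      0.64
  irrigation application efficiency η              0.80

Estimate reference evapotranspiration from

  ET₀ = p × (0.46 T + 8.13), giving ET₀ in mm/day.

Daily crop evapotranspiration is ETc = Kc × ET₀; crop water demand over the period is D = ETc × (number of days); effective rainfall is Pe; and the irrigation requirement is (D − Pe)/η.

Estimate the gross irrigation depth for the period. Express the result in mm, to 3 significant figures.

116 mm

ET₀ = 0.23 × (0.46 × 15.1 + 8.13) = 0.23 × 15.076 = 3.4675 mm/d
ETc = Kc × ET₀ = 1.16 × 3.4675 = 4.0223 mm/d
Crop demand D = ETc × 31 d = 4.0223 × 31 = 124.691 mm
Pe = 0.64 × 49.7 = 31.808 mm
D − Pe = 124.691 − 31.808 = 92.883 mm
Gross irrigation = 92.883 / 0.80 = 116.104 mm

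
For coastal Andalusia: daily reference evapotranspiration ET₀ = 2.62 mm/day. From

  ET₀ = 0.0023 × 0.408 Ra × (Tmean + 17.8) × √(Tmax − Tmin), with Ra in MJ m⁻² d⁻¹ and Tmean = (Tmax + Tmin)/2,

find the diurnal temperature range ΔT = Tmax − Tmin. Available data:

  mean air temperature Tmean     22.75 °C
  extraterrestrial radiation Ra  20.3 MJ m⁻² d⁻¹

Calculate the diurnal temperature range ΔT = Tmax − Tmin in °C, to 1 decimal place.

√ΔT = ET₀ / [0.0023 × 0.408 × Ra × (Tmean+17.8)] = 2.62 / (0.0023 × 8.2824 × 40.55) = 3.3918
ΔT = 3.3918² = 11.504 °C

11.5 °C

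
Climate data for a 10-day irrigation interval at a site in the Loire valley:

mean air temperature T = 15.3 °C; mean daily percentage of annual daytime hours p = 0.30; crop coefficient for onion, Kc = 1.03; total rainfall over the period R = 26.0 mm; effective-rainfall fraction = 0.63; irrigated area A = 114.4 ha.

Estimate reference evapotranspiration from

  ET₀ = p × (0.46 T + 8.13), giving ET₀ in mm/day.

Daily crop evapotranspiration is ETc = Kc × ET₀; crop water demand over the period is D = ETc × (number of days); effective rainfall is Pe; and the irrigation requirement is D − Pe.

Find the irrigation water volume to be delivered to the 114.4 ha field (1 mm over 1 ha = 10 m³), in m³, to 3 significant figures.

ET₀ = 0.30 × (0.46 × 15.3 + 8.13) = 0.30 × 15.168 = 4.5504 mm/d
ETc = Kc × ET₀ = 1.03 × 4.5504 = 4.6869 mm/d
Crop demand D = ETc × 10 d = 4.6869 × 10 = 46.869 mm
Pe = 0.63 × 26.0 = 16.380 mm
D − Pe = 46.869 − 16.380 = 30.489 mm
Volume = 30.489 mm × 114.4 ha × 10 = 34879.4 m³

34900 m³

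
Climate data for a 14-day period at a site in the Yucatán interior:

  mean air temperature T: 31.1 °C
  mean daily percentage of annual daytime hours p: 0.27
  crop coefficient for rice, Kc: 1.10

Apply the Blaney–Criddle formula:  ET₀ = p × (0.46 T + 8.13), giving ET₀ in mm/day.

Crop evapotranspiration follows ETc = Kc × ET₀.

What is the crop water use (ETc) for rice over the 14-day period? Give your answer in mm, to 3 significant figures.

ET₀ = 0.27 × (0.46 × 31.1 + 8.13) = 0.27 × 22.436 = 6.0577 mm/d
ETc = Kc × ET₀ = 1.10 × 6.0577 = 6.6635 mm/d
Over 14 days: 6.6635 × 14 = 93.289 mm

93.3 mm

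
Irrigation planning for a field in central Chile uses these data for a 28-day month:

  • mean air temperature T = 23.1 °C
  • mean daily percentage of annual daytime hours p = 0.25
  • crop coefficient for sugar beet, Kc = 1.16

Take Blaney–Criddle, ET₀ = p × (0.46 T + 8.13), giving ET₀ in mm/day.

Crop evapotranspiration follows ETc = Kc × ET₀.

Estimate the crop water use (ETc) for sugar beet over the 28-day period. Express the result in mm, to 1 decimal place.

152.3 mm

ET₀ = 0.25 × (0.46 × 23.1 + 8.13) = 0.25 × 18.756 = 4.6890 mm/d
ETc = Kc × ET₀ = 1.16 × 4.6890 = 5.4392 mm/d
Over 28 days: 5.4392 × 28 = 152.298 mm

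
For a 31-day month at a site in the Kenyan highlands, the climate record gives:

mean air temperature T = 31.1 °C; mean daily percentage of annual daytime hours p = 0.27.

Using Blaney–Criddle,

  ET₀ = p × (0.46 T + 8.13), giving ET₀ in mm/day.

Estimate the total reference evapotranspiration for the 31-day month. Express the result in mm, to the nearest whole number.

188 mm

ET₀ = 0.27 × (0.46 × 31.1 + 8.13) = 0.27 × 22.436 = 6.0577 mm/d
Monthly total = 6.0577 × 31 = 187.789 mm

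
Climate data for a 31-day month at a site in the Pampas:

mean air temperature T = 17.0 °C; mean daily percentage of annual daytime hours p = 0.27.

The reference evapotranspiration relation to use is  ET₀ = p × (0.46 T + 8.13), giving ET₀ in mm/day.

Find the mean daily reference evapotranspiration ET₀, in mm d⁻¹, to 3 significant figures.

4.31 mm d⁻¹

ET₀ = 0.27 × (0.46 × 17.0 + 8.13) = 0.27 × 15.950 = 4.3065 mm/d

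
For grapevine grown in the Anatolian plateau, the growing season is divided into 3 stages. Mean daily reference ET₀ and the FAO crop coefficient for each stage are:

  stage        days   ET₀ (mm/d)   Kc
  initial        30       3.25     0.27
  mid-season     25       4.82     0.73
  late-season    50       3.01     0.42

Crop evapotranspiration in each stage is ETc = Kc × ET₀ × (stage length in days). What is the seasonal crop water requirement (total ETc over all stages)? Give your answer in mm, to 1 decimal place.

177.5 mm

initial: 0.27 × 3.25 × 30 = 26.33 mm
mid-season: 0.73 × 4.82 × 25 = 87.97 mm
late-season: 0.42 × 3.01 × 50 = 63.21 mm
Seasonal total = 177.51 mm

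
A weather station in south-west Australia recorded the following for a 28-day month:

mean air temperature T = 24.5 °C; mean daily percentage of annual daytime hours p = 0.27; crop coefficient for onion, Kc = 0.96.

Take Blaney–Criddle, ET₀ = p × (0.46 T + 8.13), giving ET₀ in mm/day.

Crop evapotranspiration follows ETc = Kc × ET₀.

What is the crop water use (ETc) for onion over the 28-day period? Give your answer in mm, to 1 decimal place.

ET₀ = 0.27 × (0.46 × 24.5 + 8.13) = 0.27 × 19.400 = 5.2380 mm/d
ETc = Kc × ET₀ = 0.96 × 5.2380 = 5.0285 mm/d
Over 28 days: 5.0285 × 28 = 140.798 mm

140.8 mm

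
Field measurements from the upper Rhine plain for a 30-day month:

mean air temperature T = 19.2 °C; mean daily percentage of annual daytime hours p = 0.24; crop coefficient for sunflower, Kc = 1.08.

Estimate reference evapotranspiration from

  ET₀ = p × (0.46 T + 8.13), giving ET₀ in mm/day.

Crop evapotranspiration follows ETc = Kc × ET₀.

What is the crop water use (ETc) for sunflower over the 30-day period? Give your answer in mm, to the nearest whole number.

132 mm

ET₀ = 0.24 × (0.46 × 19.2 + 8.13) = 0.24 × 16.962 = 4.0709 mm/d
ETc = Kc × ET₀ = 1.08 × 4.0709 = 4.3966 mm/d
Over 30 days: 4.3966 × 30 = 131.898 mm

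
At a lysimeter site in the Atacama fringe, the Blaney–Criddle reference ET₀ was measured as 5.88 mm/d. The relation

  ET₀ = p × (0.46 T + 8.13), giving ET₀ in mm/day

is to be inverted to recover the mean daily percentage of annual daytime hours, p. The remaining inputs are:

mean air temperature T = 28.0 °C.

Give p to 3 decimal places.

p = ET₀ / (0.46 T + 8.13) = 5.88 / (0.46 × 28.0 + 8.13) = 5.88 / 21.010 = 0.2799

0.280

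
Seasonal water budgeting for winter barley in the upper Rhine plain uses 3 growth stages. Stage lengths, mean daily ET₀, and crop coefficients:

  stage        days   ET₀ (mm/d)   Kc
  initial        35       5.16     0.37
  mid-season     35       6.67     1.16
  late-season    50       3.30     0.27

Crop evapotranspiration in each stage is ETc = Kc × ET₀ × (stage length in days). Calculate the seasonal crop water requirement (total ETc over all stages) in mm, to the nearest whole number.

382 mm

initial: 0.37 × 5.16 × 35 = 66.82 mm
mid-season: 1.16 × 6.67 × 35 = 270.80 mm
late-season: 0.27 × 3.30 × 50 = 44.55 mm
Seasonal total = 382.17 mm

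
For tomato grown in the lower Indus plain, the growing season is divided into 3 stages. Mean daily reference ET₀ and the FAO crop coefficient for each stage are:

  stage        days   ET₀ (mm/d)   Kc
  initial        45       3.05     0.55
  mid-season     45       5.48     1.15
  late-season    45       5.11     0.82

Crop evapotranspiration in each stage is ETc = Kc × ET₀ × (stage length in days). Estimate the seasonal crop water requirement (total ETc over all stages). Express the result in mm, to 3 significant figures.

548 mm

initial: 0.55 × 3.05 × 45 = 75.49 mm
mid-season: 1.15 × 5.48 × 45 = 283.59 mm
late-season: 0.82 × 5.11 × 45 = 188.56 mm
Seasonal total = 547.64 mm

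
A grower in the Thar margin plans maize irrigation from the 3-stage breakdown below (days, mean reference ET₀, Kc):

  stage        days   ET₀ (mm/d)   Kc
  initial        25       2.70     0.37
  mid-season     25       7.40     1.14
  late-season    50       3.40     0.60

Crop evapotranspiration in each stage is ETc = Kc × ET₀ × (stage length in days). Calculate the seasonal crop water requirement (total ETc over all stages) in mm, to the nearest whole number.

338 mm

initial: 0.37 × 2.70 × 25 = 24.98 mm
mid-season: 1.14 × 7.40 × 25 = 210.90 mm
late-season: 0.60 × 3.40 × 50 = 102.00 mm
Seasonal total = 337.88 mm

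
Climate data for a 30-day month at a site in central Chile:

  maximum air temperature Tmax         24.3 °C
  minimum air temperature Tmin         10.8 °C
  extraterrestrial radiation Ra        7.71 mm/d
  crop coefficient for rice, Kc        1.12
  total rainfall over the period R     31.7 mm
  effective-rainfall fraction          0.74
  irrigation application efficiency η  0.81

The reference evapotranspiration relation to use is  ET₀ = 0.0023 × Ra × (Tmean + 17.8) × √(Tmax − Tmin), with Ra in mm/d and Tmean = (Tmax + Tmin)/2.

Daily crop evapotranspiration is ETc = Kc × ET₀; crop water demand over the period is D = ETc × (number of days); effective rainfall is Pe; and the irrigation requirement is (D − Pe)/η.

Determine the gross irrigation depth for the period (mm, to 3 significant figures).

Tmean = (24.3 + 10.8)/2 = 17.55 °C
ET₀ = 0.0023 × 7.71 × (17.55 + 17.8) × √13.5 = 0.0023 × 7.71 × 35.35 × 3.6742 = 2.3032 mm/d
ETc = Kc × ET₀ = 1.12 × 2.3032 = 2.5796 mm/d
Crop demand D = ETc × 30 d = 2.5796 × 30 = 77.388 mm
Pe = 0.74 × 31.7 = 23.458 mm
D − Pe = 77.388 − 23.458 = 53.930 mm
Gross irrigation = 53.930 / 0.81 = 66.580 mm

66.6 mm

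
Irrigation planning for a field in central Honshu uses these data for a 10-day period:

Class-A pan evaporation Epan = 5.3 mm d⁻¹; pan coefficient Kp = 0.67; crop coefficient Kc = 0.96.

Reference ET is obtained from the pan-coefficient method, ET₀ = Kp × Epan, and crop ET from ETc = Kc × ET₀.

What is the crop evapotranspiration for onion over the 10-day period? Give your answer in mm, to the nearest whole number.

34 mm

ET₀ = 0.67 × 5.3 = 3.5510 mm/d
ETc = Kc × ET₀ = 0.96 × 3.5510 = 3.4090 mm/d
Over 10 days: 3.4090 × 10 = 34.090 mm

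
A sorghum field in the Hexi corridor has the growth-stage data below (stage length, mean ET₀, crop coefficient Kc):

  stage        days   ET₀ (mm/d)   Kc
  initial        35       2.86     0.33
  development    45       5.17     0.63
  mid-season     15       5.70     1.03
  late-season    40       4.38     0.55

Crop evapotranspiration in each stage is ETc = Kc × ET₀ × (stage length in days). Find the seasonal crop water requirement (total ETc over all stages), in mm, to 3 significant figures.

initial: 0.33 × 2.86 × 35 = 33.03 mm
development: 0.63 × 5.17 × 45 = 146.57 mm
mid-season: 1.03 × 5.70 × 15 = 88.07 mm
late-season: 0.55 × 4.38 × 40 = 96.36 mm
Seasonal total = 364.03 mm

364 mm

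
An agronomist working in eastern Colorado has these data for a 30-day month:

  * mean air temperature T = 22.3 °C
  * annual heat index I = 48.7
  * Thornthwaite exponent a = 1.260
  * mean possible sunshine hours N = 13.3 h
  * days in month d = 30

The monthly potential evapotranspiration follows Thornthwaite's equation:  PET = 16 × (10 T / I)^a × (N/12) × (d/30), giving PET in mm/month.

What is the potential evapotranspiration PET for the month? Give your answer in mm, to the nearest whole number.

121 mm

10T/I = 10 × 22.3 / 48.7 = 4.5791
(10T/I)^a = 4.5791^1.260 = 6.8012
Uncorrected PET = 16 × 6.8012 = 108.819 mm
Correction = (N/12)(d/30) = (13.3/12)(30/30) = 1.1083
PET = 108.819 × 1.1083 = 120.604 mm/month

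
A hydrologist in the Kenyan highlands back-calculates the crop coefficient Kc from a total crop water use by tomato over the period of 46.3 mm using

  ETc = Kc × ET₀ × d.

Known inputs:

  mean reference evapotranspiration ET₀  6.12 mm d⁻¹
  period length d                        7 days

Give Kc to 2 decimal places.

ETc = Kc × ET₀ × d  ⇒  Kc = ETc / (ET₀ × d)
Kc = 46.3 / (6.12 × 7) = 46.3 / 42.84 = 1.0808

1.08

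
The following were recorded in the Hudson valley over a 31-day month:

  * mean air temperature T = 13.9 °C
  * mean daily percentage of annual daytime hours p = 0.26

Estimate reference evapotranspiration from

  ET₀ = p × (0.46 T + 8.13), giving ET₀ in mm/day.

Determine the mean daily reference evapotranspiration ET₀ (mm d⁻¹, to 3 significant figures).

ET₀ = 0.26 × (0.46 × 13.9 + 8.13) = 0.26 × 14.524 = 3.7762 mm/d

3.78 mm d⁻¹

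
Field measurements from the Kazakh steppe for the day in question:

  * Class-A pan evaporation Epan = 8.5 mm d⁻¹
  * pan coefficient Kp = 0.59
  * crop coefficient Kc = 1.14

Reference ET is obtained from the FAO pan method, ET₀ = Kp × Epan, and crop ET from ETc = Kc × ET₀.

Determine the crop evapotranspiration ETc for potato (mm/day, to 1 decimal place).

5.7 mm/day

ET₀ = 0.59 × 8.5 = 5.0150 mm/d
ETc = Kc × ET₀ = 1.14 × 5.0150 = 5.7171 mm/d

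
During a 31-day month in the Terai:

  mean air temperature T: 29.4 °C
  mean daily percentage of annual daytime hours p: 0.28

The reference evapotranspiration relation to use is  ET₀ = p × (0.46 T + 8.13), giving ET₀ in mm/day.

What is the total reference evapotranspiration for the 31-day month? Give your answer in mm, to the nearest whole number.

ET₀ = 0.28 × (0.46 × 29.4 + 8.13) = 0.28 × 21.654 = 6.0631 mm/d
Monthly total = 6.0631 × 31 = 187.956 mm

188 mm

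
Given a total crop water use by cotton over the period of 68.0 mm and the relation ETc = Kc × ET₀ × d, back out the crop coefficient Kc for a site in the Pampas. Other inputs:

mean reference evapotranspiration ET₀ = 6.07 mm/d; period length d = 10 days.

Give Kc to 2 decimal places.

1.12

ETc = Kc × ET₀ × d  ⇒  Kc = ETc / (ET₀ × d)
Kc = 68.0 / (6.07 × 10) = 68.0 / 60.70 = 1.1203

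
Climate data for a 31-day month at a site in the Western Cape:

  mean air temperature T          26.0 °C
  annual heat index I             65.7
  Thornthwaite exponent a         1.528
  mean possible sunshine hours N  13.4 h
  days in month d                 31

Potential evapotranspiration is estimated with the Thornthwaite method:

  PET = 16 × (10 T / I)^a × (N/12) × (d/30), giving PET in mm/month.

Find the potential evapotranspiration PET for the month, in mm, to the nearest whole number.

10T/I = 10 × 26.0 / 65.7 = 3.9574
(10T/I)^a = 3.9574^1.528 = 8.1817
Uncorrected PET = 16 × 8.1817 = 130.907 mm
Correction = (N/12)(d/30) = (13.4/12)(31/30) = 1.1539
PET = 130.907 × 1.1539 = 151.054 mm/month

151 mm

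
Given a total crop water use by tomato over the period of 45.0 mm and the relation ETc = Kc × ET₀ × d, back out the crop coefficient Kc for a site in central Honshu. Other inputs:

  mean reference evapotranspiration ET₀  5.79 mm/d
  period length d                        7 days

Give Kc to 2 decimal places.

ETc = Kc × ET₀ × d  ⇒  Kc = ETc / (ET₀ × d)
Kc = 45.0 / (5.79 × 7) = 45.0 / 40.53 = 1.1103

1.11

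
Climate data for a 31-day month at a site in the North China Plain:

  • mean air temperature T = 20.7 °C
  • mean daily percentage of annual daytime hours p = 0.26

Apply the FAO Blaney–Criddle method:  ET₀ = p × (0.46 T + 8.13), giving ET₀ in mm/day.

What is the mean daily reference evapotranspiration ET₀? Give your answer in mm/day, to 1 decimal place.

ET₀ = 0.26 × (0.46 × 20.7 + 8.13) = 0.26 × 17.652 = 4.5895 mm/d

4.6 mm/day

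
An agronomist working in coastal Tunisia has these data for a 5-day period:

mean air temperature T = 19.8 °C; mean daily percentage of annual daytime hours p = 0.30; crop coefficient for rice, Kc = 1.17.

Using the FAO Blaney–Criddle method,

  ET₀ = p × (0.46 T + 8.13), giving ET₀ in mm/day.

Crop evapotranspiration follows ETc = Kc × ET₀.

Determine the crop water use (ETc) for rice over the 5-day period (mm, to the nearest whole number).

30 mm

ET₀ = 0.30 × (0.46 × 19.8 + 8.13) = 0.30 × 17.238 = 5.1714 mm/d
ETc = Kc × ET₀ = 1.17 × 5.1714 = 6.0505 mm/d
Over 5 days: 6.0505 × 5 = 30.253 mm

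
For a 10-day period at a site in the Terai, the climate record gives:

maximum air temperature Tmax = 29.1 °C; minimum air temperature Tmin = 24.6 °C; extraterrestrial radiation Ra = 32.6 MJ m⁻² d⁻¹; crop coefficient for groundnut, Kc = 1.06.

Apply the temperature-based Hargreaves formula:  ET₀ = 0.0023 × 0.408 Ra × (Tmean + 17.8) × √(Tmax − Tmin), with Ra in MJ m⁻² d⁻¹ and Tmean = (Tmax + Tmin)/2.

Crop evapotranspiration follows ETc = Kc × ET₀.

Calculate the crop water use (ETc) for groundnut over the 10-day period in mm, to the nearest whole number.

31 mm

Tmean = (29.1 + 24.6)/2 = 26.85 °C
0.408 Ra = 0.408 × 32.6 = 13.3008 mm/d equivalent
ET₀ = 0.0023 × 13.3008 × (26.85 + 17.8) × √4.5 = 0.0023 × 13.3008 × 44.65 × 2.1213 = 2.8975 mm/d
ETc = Kc × ET₀ = 1.06 × 2.8975 = 3.0714 mm/d
Over 10 days: 3.0714 × 10 = 30.714 mm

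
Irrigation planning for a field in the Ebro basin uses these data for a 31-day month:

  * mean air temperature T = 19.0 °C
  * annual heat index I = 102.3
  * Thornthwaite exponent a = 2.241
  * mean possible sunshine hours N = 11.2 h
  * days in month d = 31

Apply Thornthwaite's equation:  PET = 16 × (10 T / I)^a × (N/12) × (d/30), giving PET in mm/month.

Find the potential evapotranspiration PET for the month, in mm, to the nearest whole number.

10T/I = 10 × 19.0 / 102.3 = 1.8573
(10T/I)^a = 1.8573^2.241 = 4.0047
Uncorrected PET = 16 × 4.0047 = 64.075 mm
Correction = (N/12)(d/30) = (11.2/12)(31/30) = 0.9644
PET = 64.075 × 0.9644 = 61.794 mm/month

62 mm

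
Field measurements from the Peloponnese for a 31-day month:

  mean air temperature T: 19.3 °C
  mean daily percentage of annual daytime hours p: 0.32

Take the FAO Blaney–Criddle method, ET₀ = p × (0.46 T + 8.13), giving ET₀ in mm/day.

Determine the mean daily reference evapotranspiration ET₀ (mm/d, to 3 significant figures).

ET₀ = 0.32 × (0.46 × 19.3 + 8.13) = 0.32 × 17.008 = 5.4426 mm/d

5.44 mm/d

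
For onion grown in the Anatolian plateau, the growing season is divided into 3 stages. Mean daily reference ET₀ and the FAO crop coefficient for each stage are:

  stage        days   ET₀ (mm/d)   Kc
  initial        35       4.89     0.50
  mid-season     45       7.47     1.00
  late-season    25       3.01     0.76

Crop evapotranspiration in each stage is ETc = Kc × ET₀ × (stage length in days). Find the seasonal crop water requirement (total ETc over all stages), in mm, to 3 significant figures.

479 mm

initial: 0.50 × 4.89 × 35 = 85.58 mm
mid-season: 1.00 × 7.47 × 45 = 336.15 mm
late-season: 0.76 × 3.01 × 25 = 57.19 mm
Seasonal total = 478.92 mm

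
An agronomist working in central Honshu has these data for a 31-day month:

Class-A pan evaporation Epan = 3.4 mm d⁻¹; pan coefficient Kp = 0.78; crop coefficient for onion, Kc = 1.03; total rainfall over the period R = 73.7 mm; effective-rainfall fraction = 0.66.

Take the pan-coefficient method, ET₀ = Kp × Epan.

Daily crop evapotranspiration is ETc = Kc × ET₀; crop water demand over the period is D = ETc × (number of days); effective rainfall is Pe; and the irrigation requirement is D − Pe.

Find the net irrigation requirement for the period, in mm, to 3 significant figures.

ET₀ = 0.78 × 3.4 = 2.6520 mm/d
ETc = Kc × ET₀ = 1.03 × 2.6520 = 2.7316 mm/d
Crop demand D = ETc × 31 d = 2.7316 × 31 = 84.680 mm
Pe = 0.66 × 73.7 = 48.642 mm
D − Pe = 84.680 − 48.642 = 36.038 mm

36.0 mm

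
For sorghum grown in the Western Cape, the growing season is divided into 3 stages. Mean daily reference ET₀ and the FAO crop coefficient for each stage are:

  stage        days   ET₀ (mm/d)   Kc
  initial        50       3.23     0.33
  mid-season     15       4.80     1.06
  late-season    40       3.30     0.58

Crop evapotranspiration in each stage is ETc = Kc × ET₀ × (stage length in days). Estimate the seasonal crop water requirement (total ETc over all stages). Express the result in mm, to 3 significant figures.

206 mm

initial: 0.33 × 3.23 × 50 = 53.30 mm
mid-season: 1.06 × 4.80 × 15 = 76.32 mm
late-season: 0.58 × 3.30 × 40 = 76.56 mm
Seasonal total = 206.18 mm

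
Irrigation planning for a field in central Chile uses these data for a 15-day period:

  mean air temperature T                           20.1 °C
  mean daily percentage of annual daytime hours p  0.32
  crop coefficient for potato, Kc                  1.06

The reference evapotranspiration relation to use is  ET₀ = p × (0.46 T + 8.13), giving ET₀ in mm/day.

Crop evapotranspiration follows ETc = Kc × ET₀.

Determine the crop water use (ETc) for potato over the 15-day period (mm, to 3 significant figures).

88.4 mm

ET₀ = 0.32 × (0.46 × 20.1 + 8.13) = 0.32 × 17.376 = 5.5603 mm/d
ETc = Kc × ET₀ = 1.06 × 5.5603 = 5.8939 mm/d
Over 15 days: 5.8939 × 15 = 88.409 mm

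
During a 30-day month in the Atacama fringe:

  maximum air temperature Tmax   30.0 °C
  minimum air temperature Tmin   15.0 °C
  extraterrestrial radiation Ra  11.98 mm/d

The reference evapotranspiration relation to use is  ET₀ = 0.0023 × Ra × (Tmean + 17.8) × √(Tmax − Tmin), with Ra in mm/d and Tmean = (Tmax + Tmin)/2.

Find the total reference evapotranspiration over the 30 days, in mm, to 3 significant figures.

129 mm

Tmean = (30.0 + 15.0)/2 = 22.50 °C
ET₀ = 0.0023 × 11.98 × (22.50 + 17.8) × √15.0 = 0.0023 × 11.98 × 40.30 × 3.8730 = 4.3007 mm/d
Over 30 days: 4.3007 × 30 = 129.021 mm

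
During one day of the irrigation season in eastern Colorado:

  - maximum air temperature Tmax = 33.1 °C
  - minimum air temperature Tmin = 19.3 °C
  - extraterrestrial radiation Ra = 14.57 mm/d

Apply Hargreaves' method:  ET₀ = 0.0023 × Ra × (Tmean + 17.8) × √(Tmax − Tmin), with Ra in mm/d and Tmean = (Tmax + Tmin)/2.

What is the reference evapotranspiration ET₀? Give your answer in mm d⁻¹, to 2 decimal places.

5.48 mm d⁻¹

Tmean = (33.1 + 19.3)/2 = 26.20 °C
ET₀ = 0.0023 × 14.57 × (26.20 + 17.8) × √13.8 = 0.0023 × 14.57 × 44.00 × 3.7148 = 5.4774 mm/d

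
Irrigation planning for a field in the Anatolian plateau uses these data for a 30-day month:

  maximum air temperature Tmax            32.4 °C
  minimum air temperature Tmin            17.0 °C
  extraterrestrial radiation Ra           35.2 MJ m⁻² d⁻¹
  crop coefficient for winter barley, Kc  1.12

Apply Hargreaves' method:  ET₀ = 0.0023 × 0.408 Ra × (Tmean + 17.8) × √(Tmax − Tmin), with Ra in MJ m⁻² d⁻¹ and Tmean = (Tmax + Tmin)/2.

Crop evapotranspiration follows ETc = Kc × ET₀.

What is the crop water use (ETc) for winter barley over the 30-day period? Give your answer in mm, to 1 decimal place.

Tmean = (32.4 + 17.0)/2 = 24.70 °C
0.408 Ra = 0.408 × 35.2 = 14.3616 mm/d equivalent
ET₀ = 0.0023 × 14.3616 × (24.70 + 17.8) × √15.4 = 0.0023 × 14.3616 × 42.50 × 3.9243 = 5.5091 mm/d
ETc = Kc × ET₀ = 1.12 × 5.5091 = 6.1702 mm/d
Over 30 days: 6.1702 × 30 = 185.106 mm

185.1 mm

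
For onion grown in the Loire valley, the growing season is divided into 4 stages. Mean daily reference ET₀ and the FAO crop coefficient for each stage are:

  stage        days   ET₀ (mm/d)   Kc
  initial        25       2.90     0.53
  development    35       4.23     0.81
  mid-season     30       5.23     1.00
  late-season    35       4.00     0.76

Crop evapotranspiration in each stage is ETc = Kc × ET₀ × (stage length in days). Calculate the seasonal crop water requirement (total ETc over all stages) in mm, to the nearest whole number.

initial: 0.53 × 2.90 × 25 = 38.43 mm
development: 0.81 × 4.23 × 35 = 119.92 mm
mid-season: 1.00 × 5.23 × 30 = 156.90 mm
late-season: 0.76 × 4.00 × 35 = 106.40 mm
Seasonal total = 421.65 mm

422 mm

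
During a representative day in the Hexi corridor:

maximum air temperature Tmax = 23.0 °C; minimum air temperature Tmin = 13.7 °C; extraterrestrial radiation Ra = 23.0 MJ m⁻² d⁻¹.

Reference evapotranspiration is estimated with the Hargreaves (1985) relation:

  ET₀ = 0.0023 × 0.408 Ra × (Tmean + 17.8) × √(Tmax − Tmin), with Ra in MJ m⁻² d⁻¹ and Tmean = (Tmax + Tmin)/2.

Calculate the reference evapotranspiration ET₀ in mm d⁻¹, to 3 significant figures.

2.38 mm d⁻¹

Tmean = (23.0 + 13.7)/2 = 18.35 °C
0.408 Ra = 0.408 × 23.0 = 9.3840 mm/d equivalent
ET₀ = 0.0023 × 9.3840 × (18.35 + 17.8) × √9.3 = 0.0023 × 9.3840 × 36.15 × 3.0496 = 2.3794 mm/d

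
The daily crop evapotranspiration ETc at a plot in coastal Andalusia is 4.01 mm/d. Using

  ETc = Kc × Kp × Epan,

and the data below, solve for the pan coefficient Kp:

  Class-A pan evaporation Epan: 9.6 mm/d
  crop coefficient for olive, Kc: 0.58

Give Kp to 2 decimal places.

ETc = Kc × Kp × Epan  ⇒  Kp = ETc / (Kc × Epan)
Kp = 4.01 / (0.58 × 9.6) = 4.01 / 5.568 = 0.7202

0.72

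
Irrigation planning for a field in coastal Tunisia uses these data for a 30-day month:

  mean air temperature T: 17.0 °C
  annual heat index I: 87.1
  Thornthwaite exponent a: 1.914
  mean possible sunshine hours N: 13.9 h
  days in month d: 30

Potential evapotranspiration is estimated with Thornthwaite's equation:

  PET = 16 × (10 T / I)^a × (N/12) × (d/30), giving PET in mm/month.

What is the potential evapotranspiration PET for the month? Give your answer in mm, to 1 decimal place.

10T/I = 10 × 17.0 / 87.1 = 1.9518
(10T/I)^a = 1.9518^1.914 = 3.5966
Uncorrected PET = 16 × 3.5966 = 57.546 mm
Correction = (N/12)(d/30) = (13.9/12)(30/30) = 1.1583
PET = 57.546 × 1.1583 = 66.656 mm/month

66.7 mm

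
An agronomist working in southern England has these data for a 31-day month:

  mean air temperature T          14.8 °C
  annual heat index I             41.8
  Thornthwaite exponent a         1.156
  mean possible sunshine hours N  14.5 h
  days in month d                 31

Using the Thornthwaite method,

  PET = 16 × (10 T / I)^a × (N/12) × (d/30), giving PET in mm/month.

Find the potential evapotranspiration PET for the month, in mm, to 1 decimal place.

10T/I = 10 × 14.8 / 41.8 = 3.5407
(10T/I)^a = 3.5407^1.156 = 4.3127
Uncorrected PET = 16 × 4.3127 = 69.003 mm
Correction = (N/12)(d/30) = (14.5/12)(31/30) = 1.2486
PET = 69.003 × 1.2486 = 86.157 mm/month

86.2 mm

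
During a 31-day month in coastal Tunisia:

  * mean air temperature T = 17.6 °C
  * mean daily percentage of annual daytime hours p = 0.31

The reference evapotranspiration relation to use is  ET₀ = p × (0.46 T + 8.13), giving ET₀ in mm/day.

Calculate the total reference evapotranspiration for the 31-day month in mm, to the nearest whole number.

156 mm

ET₀ = 0.31 × (0.46 × 17.6 + 8.13) = 0.31 × 16.226 = 5.0301 mm/d
Monthly total = 5.0301 × 31 = 155.933 mm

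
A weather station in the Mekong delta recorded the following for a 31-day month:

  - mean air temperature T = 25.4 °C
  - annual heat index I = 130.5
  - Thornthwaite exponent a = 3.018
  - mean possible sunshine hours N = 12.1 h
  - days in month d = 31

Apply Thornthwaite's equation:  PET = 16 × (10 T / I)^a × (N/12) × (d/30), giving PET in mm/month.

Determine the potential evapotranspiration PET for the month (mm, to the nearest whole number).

10T/I = 10 × 25.4 / 130.5 = 1.9464
(10T/I)^a = 1.9464^3.018 = 7.4628
Uncorrected PET = 16 × 7.4628 = 119.405 mm
Correction = (N/12)(d/30) = (12.1/12)(31/30) = 1.0419
PET = 119.405 × 1.0419 = 124.408 mm/month

124 mm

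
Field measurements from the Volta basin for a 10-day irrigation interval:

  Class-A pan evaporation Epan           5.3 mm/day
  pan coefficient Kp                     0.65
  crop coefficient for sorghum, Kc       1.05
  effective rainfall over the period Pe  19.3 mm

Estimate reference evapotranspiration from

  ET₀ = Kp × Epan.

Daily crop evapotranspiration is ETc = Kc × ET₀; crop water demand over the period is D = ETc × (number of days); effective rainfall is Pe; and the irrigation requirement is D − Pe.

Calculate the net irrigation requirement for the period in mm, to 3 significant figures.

ET₀ = 0.65 × 5.3 = 3.4450 mm/d
ETc = Kc × ET₀ = 1.05 × 3.4450 = 3.6173 mm/d
Crop demand D = ETc × 10 d = 3.6173 × 10 = 36.173 mm
D − Pe = 36.173 − 19.3 = 16.873 mm

16.9 mm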